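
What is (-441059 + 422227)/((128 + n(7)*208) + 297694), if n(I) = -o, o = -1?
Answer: -9416/149015 ≈ -0.063188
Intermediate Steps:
n(I) = 1 (n(I) = -1*(-1) = 1)
(-441059 + 422227)/((128 + n(7)*208) + 297694) = (-441059 + 422227)/((128 + 1*208) + 297694) = -18832/((128 + 208) + 297694) = -18832/(336 + 297694) = -18832/298030 = -18832*1/298030 = -9416/149015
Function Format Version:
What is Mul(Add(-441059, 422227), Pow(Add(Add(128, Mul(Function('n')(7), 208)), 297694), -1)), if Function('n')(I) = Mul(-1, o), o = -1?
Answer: Rational(-9416, 149015) ≈ -0.063188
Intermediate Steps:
Function('n')(I) = 1 (Function('n')(I) = Mul(-1, -1) = 1)
Mul(Add(-441059, 422227), Pow(Add(Add(128, Mul(Function('n')(7), 208)), 297694), -1)) = Mul(Add(-441059, 422227), Pow(Add(Add(128, Mul(1, 208)), 297694), -1)) = Mul(-18832, Pow(Add(Add(128, 208), 297694), -1)) = Mul(-18832, Pow(Add(336, 297694), -1)) = Mul(-18832, Pow(298030, -1)) = Mul(-18832, Rational(1, 298030)) = Rational(-9416, 149015)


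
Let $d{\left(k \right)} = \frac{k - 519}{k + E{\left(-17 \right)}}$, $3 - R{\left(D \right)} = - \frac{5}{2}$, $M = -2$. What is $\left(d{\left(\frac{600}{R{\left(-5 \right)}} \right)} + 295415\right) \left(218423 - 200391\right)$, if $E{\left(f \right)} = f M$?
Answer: $\frac{4192247968216}{787} \approx 5.3269 \cdot 10^{9}$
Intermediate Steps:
$E{\left(f \right)} = - 2 f$ ($E{\left(f \right)} = f \left(-2\right) = - 2 f$)
$R{\left(D \right)} = \frac{11}{2}$ ($R{\left(D \right)} = 3 - - \frac{5}{2} = 3 + \frac{5}{2} = \frac{11}{2}$)
$d{\left(k \right)} = \frac{-519 + k}{34 + k}$ ($d{\left(k \right)} = \frac{k - 519}{k - -34} = \frac{-519 + k}{k + 34} = \frac{-519 + k}{34 + k}$)
$\left(d{\left(\frac{600}{R{\left(-5 \right)}} \right)} + 295415\right) \left(218423 - 200391\right) = \left(\frac{-519 + \frac{600}{\frac{11}{2}}}{34 + \frac{600}{\frac{11}{2}}} + 295415\right) \left(218423 - 200391\right) = \left(\frac{-519 + 600 \cdot \frac{2}{11}}{34 + 600 \cdot \frac{2}{11}} + 295415\right) 18032 = \left(\frac{-519 + \frac{1200}{11}}{34 + \frac{1200}{11}} + 295415\right) 18032 = \left(\frac{1}{\frac{1574}{11}} \left(- \frac{4509}{11}\right) + 295415\right) 18032 = \left(\frac{11}{1574} \left(- \frac{4509}{11}\right) + 295415\right) 18032 = \left(- \frac{4509}{1574} + 295415\right) 18032 = \frac{464978701}{1574} \cdot 18032 = \frac{4192247968216}{787}$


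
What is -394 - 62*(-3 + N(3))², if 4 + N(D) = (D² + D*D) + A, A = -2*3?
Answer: -1944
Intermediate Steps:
A = -6
N(D) = -10 + 2*D² (N(D) = -4 + ((D² + D*D) - 6) = -4 + ((D² + D²) - 6) = -4 + (2*D² - 6) = -4 + (-6 + 2*D²) = -10 + 2*D²)
-394 - 62*(-3 + N(3))² = -394 - 62*(-3 + (-10 + 2*3²))² = -394 - 62*(-3 + (-10 + 2*9))² = -394 - 62*(-3 + (-10 + 18))² = -394 - 62*(-3 + 8)² = -394 - 62*5² = -394 - 62*25 = -394 - 1550 = -1944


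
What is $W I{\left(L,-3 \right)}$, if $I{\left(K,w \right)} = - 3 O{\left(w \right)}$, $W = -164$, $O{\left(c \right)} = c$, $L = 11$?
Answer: $-1476$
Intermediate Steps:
$I{\left(K,w \right)} = - 3 w$
$W I{\left(L,-3 \right)} = - 164 \left(\left(-3\right) \left(-3\right)\right) = \left(-164\right) 9 = -1476$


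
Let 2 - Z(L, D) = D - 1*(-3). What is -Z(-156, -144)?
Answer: -143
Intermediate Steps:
Z(L, D) = -1 - D (Z(L, D) = 2 - (D - 1*(-3)) = 2 - (D + 3) = 2 - (3 + D) = 2 + (-3 - D) = -1 - D)
-Z(-156, -144) = -(-1 - 1*(-144)) = -(-1 + 144) = -1*143 = -143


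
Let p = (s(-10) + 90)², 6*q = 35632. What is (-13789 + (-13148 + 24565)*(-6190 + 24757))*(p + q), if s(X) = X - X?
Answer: 8927145315400/3 ≈ 2.9757e+12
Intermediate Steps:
s(X) = 0
q = 17816/3 (q = (⅙)*35632 = 17816/3 ≈ 5938.7)
p = 8100 (p = (0 + 90)² = 90² = 8100)
(-13789 + (-13148 + 24565)*(-6190 + 24757))*(p + q) = (-13789 + (-13148 + 24565)*(-6190 + 24757))*(8100 + 17816/3) = (-13789 + 11417*18567)*(42116/3) = (-13789 + 211979439)*(42116/3) = 211965650*(42116/3) = 8927145315400/3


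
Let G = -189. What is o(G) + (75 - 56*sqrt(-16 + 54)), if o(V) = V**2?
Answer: 35796 - 56*sqrt(38) ≈ 35451.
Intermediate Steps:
o(G) + (75 - 56*sqrt(-16 + 54)) = (-189)**2 + (75 - 56*sqrt(-16 + 54)) = 35721 + (75 - 56*sqrt(38)) = 35796 - 56*sqrt(38)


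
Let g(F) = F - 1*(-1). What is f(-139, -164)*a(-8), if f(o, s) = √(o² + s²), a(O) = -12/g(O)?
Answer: 12*√46217/7 ≈ 368.54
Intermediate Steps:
g(F) = 1 + F (g(F) = F + 1 = 1 + F)
a(O) = -12/(1 + O)
f(-139, -164)*a(-8) = √((-139)² + (-164)²)*(-12/(1 - 8)) = √(19321 + 26896)*(-12/(-7)) = √46217*(-12*(-⅐)) = √46217*(12/7) = 12*√46217/7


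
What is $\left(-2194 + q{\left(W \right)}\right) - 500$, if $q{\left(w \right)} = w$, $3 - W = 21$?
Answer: $-2712$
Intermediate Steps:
$W = -18$ ($W = 3 - 21 = -18$)
$\left(-2194 + q{\left(W \right)}\right) - 500 = \left(-2194 - 18\right) - 500 = -2212 - 500 = -2712$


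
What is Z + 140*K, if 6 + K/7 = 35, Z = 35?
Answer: 28455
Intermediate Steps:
K = 203 (K = -42 + 7*35 = -42 + 245 = 203)
Z + 140*K = 35 + 140*203 = 35 + 28420 = 28455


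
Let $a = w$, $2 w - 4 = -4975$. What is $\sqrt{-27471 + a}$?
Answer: $\frac{3 i \sqrt{13314}}{2} \approx 173.08 i$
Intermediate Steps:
$w = - \frac{4971}{2}$ ($w = 2 + \frac{1}{2} \left(-4975\right) = 2 - \frac{4975}{2} = - \frac{4971}{2} \approx -2485.5$)
$a = - \frac{4971}{2} \approx -2485.5$
$\sqrt{-27471 + a} = \sqrt{-27471 - \frac{4971}{2}} = \sqrt{- \frac{59913}{2}} = \frac{3 i \sqrt{13314}}{2}$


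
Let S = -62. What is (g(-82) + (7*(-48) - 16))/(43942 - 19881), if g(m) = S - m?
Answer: -332/24061 ≈ -0.013798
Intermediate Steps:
g(m) = -62 - m
(g(-82) + (7*(-48) - 16))/(43942 - 19881) = ((-62 - 1*(-82)) + (7*(-48) - 16))/(43942 - 19881) = ((-62 + 82) + (-336 - 16))/24061 = (20 - 352)*(1/24061) = -332*1/24061 = -332/24061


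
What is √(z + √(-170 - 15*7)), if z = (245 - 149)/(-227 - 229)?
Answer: √(-76 + 1805*I*√11)/19 ≈ 2.8613 + 2.8978*I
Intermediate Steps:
z = -4/19 (z = 96/(-456) = 96*(-1/456) = -4/19 ≈ -0.21053)
√(z + √(-170 - 15*7)) = √(-4/19 + √(-170 - 15*7)) = √(-4/19 + √(-170 - 105)) = √(-4/19 + √(-275)) = √(-4/19 + 5*I*√11)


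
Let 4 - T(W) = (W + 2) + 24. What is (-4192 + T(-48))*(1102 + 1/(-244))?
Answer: -560091621/122 ≈ -4.5909e+6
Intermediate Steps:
T(W) = -22 - W (T(W) = 4 - ((W + 2) + 24) = 4 - ((2 + W) + 24) = 4 - (26 + W) = 4 + (-26 - W) = -22 - W)
(-4192 + T(-48))*(1102 + 1/(-244)) = (-4192 + (-22 - 1*(-48)))*(1102 + 1/(-244)) = (-4192 + (-22 + 48))*(1102 - 1/244) = (-4192 + 26)*(268887/244) = -4166*268887/244 = -560091621/122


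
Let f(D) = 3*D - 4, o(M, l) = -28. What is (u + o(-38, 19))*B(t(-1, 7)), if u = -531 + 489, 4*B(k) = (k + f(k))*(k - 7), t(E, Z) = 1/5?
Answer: -1904/5 ≈ -380.80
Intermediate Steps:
f(D) = -4 + 3*D
t(E, Z) = ⅕
B(k) = (-7 + k)*(-4 + 4*k)/4 (B(k) = ((k + (-4 + 3*k))*(k - 7))/4 = ((-4 + 4*k)*(-7 + k))/4 = ((-7 + k)*(-4 + 4*k))/4 = (-7 + k)*(-4 + 4*k)/4)
u = -42
(u + o(-38, 19))*B(t(-1, 7)) = (-42 - 28)*(7 + (⅕)² - 8*⅕) = -70*(7 + 1/25 - 8/5) = -70*136/25 = -1904/5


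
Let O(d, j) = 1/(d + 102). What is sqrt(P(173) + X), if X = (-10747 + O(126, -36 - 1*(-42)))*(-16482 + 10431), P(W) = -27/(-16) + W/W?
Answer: 13*sqrt(2222566287)/76 ≈ 8064.1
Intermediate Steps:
O(d, j) = 1/(102 + d)
P(W) = 43/16 (P(W) = -27*(-1/16) + 1 = 27/16 + 1 = 43/16)
X = 4942285355/76 (X = (-10747 + 1/(102 + 126))*(-16482 + 10431) = (-10747 + 1/228)*(-6051) = -2450315/228*(-6051) = 4942285355/76 ≈ 6.5030e+7)
sqrt(P(173) + X) = sqrt(43/16 + 4942285355/76) = sqrt(19769142237/304) = 13*sqrt(2222566287)/76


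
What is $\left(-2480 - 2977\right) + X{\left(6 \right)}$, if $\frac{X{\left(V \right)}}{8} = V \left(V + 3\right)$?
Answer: $-5025$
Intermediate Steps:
$X{\left(V \right)} = 8 V \left(3 + V\right)$ ($X{\left(V \right)} = 8 V \left(V + 3\right) = 8 V \left(3 + V\right)$)
$\left(-2480 - 2977\right) + X{\left(6 \right)} = \left(-2480 - 2977\right) + 8 \cdot 6 \left(3 + 6\right) = -5457 + 8 \cdot 6 \cdot 9 = -5457 + 432 = -5025$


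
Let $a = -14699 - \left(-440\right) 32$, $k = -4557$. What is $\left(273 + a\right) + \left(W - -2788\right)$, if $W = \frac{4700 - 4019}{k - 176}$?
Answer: $\frac{11557305}{4733} \approx 2441.9$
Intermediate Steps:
$W = - \frac{681}{4733}$ ($W = \frac{4700 - 4019}{-4557 - 176} = \frac{681}{-4733} = 681 \left(- \frac{1}{4733}\right) = - \frac{681}{4733} \approx -0.14388$)
$a = -619$ ($a = -14699 - -14080 = -14699 + 14080 = -619$)
$\left(273 + a\right) + \left(W - -2788\right) = \left(273 - 619\right) - - \frac{13194923}{4733} = -346 + \left(- \frac{681}{4733} + 2788\right) = -346 + \frac{13194923}{4733} = \frac{11557305}{4733}$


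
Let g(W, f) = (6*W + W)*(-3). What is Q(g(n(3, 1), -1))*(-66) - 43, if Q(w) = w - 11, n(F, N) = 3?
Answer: 4841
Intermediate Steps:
g(W, f) = -21*W (g(W, f) = (7*W)*(-3) = -21*W)
Q(w) = -11 + w
Q(g(n(3, 1), -1))*(-66) - 43 = (-11 - 21*3)*(-66) - 43 = (-11 - 63)*(-66) - 43 = -74*(-66) - 43 = 4884 - 43 = 4841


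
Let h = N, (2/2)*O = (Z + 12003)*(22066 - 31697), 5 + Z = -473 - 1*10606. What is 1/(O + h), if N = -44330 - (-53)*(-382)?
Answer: -1/8915465 ≈ -1.1216e-7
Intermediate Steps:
Z = -11084 (Z = -5 + (-473 - 1*10606) = -5 + (-473 - 10606) = -5 - 11079 = -11084)
O = -8850889 (O = (-11084 + 12003)*(22066 - 31697) = 919*(-9631) = -8850889)
N = -64576 (N = -44330 - 1*20246 = -44330 - 20246 = -64576)
h = -64576
1/(O + h) = 1/(-8850889 - 64576) = 1/(-8915465) = -1/8915465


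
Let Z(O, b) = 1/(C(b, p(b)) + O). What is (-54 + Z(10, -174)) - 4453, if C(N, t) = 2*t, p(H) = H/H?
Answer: -54083/12 ≈ -4506.9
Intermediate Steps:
p(H) = 1
Z(O, b) = 1/(2 + O) (Z(O, b) = 1/(2*1 + O) = 1/(2 + O))
(-54 + Z(10, -174)) - 4453 = (-54 + 1/(2 + 10)) - 4453 = (-54 + 1/12) - 4453 = -647/12 - 4453 = -54083/12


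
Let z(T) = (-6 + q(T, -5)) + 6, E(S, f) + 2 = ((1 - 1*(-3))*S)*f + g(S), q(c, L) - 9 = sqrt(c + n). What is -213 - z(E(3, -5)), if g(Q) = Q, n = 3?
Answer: -222 - 2*I*sqrt(14) ≈ -222.0 - 7.4833*I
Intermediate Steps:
q(c, L) = 9 + sqrt(3 + c) (q(c, L) = 9 + sqrt(c + 3) = 9 + sqrt(3 + c))
E(S, f) = -2 + S + 4*S*f (E(S, f) = -2 + (((1 - 1*(-3))*S)*f + S) = -2 + (((1 + 3)*S)*f + S) = -2 + ((4*S)*f + S) = -2 + (4*S*f + S) = -2 + (S + 4*S*f) = -2 + S + 4*S*f)
z(T) = 9 + sqrt(3 + T) (z(T) = (-6 + (9 + sqrt(3 + T))) + 6 = (3 + sqrt(3 + T)) + 6 = 9 + sqrt(3 + T))
-213 - z(E(3, -5)) = -213 - (9 + sqrt(3 + (-2 + 3 + 4*3*(-5)))) = -213 - (9 + sqrt(3 + (-2 + 3 - 60))) = -213 - (9 + sqrt(3 - 59)) = -213 - (9 + sqrt(-56)) = -213 - (9 + 2*I*sqrt(14)) = -213 + (-9 - 2*I*sqrt(14)) = -222 - 2*I*sqrt(14)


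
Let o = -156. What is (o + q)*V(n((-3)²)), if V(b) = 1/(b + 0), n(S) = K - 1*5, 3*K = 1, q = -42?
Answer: 297/7 ≈ 42.429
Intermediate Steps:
K = ⅓ (K = (⅓)*1 = ⅓ ≈ 0.33333)
n(S) = -14/3 (n(S) = ⅓ - 1*5 = ⅓ - 5 = -14/3)
V(b) = 1/b
(o + q)*V(n((-3)²)) = (-156 - 42)/(-14/3) = -198*(-3/14) = 297/7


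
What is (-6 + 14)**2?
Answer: 64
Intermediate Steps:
(-6 + 14)**2 = 8**2 = 64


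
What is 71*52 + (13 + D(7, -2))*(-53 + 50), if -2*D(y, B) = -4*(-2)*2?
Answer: 3677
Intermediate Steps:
D(y, B) = -8 (D(y, B) = -(-4*(-2))*2/2 = -4*2 = -½*16 = -8)
71*52 + (13 + D(7, -2))*(-53 + 50) = 71*52 + (13 - 8)*(-53 + 50) = 3692 + 5*(-3) = 3692 - 15 = 3677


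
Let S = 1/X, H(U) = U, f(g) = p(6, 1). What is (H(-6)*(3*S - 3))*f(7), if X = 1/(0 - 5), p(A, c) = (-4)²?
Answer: 1728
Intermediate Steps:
p(A, c) = 16
X = -⅕ (X = 1/(-5) = -⅕ ≈ -0.20000)
f(g) = 16
S = -5 (S = 1/(-⅕) = -5)
(H(-6)*(3*S - 3))*f(7) = -6*(3*(-5) - 3)*16 = -6*(-15 - 3)*16 = -6*(-18)*16 = 108*16 = 1728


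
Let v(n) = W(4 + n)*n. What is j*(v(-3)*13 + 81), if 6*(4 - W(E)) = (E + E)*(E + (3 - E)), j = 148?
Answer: -5328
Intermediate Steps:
W(E) = 4 - E (W(E) = 4 - (E + E)*(E + (3 - E))/6 = 4 - 2*E*3/6 = 4 - E)
v(n) = -n**2 (v(n) = (4 - (4 + n))*n = (4 + (-4 - n))*n = (-n)*n = -n**2)
j*(v(-3)*13 + 81) = 148*(-1*(-3)**2*13 + 81) = 148*(-1*9*13 + 81) = 148*(-9*13 + 81) = 148*(-117 + 81) = 148*(-36) = -5328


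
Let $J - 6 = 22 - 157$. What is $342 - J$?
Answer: $471$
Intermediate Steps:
$J = -129$ ($J = 6 + \left(22 - 157\right) = 6 - 135 = -129$)
$342 - J = 342 - -129 = 342 + 129 = 471$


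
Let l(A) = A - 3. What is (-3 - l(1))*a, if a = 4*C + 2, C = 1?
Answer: -6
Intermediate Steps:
l(A) = -3 + A
a = 6 (a = 4*1 + 2 = 4 + 2 = 6)
(-3 - l(1))*a = (-3 - (-3 + 1))*6 = (-3 - 1*(-2))*6 = (-3 + 2)*6 = -1*6 = -6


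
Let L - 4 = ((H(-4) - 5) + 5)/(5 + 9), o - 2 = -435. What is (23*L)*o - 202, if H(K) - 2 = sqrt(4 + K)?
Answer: -290225/7 ≈ -41461.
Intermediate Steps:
H(K) = 2 + sqrt(4 + K)
o = -433 (o = 2 - 435 = -433)
L = 29/7 (L = 4 + (((2 + sqrt(4 - 4)) - 5) + 5)/(5 + 9) = 4 + (((2 + sqrt(0)) - 5) + 5)/14 = 4 + (((2 + 0) - 5) + 5)*(1/14) = 4 + ((2 - 5) + 5)*(1/14) = 4 + (-3 + 5)*(1/14) = 4 + 2*(1/14) = 4 + 1/7 = 29/7 ≈ 4.1429)
(23*L)*o - 202 = (23*(29/7))*(-433) - 202 = (667/7)*(-433) - 202 = -288811/7 - 202 = -290225/7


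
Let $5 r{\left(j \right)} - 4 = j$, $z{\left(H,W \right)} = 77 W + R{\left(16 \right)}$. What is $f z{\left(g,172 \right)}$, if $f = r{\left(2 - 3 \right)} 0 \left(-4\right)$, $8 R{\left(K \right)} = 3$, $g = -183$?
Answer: $0$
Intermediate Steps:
$R{\left(K \right)} = \frac{3}{8}$ ($R{\left(K \right)} = \frac{1}{8} \cdot 3 = \frac{3}{8}$)
$z{\left(H,W \right)} = \frac{3}{8} + 77 W$ ($z{\left(H,W \right)} = 77 W + \frac{3}{8} = \frac{3}{8} + 77 W$)
$r{\left(j \right)} = \frac{4}{5} + \frac{j}{5}$
$f = 0$ ($f = \left(\frac{4}{5} + \frac{2 - 3}{5}\right) 0 \left(-4\right) = \left(\frac{4}{5} + \frac{1}{5} \left(-1\right)\right) 0 \left(-4\right) = \left(\frac{4}{5} - \frac{1}{5}\right) 0 \left(-4\right) = \frac{3}{5} \cdot 0 \left(-4\right) = 0 \left(-4\right) = 0$)
$f z{\left(g,172 \right)} = 0 \left(\frac{3}{8} + 77 \cdot 172\right) = 0 \left(\frac{3}{8} + 13244\right) = 0 \cdot \frac{105955}{8} = 0$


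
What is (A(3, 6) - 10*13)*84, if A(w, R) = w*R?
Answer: -9408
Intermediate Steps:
A(w, R) = R*w
(A(3, 6) - 10*13)*84 = (6*3 - 10*13)*84 = (18 - 130)*84 = -112*84 = -9408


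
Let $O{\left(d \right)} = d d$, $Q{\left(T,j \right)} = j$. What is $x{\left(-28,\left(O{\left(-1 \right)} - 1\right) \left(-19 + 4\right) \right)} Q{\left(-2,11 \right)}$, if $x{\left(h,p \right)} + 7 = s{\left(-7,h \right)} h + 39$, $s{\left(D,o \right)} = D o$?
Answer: $-60016$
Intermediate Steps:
$O{\left(d \right)} = d^{2}$
$x{\left(h,p \right)} = 32 - 7 h^{2}$ ($x{\left(h,p \right)} = -7 + \left(- 7 h h + 39\right) = -7 - \left(-39 + 7 h^{2}\right) = 32 - 7 h^{2}$)
$x{\left(-28,\left(O{\left(-1 \right)} - 1\right) \left(-19 + 4\right) \right)} Q{\left(-2,11 \right)} = \left(32 - 7 \left(-28\right)^{2}\right) 11 = \left(32 - 5488\right) 11 = \left(-5456\right) 11 = -60016$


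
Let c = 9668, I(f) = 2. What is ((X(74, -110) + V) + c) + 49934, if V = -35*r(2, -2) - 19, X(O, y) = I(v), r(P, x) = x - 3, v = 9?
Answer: 59760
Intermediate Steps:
r(P, x) = -3 + x
X(O, y) = 2
V = 156 (V = -35*(-3 - 2) - 19 = -35*(-5) - 19 = 175 - 19 = 156)
((X(74, -110) + V) + c) + 49934 = ((2 + 156) + 9668) + 49934 = (158 + 9668) + 49934 = 9826 + 49934 = 59760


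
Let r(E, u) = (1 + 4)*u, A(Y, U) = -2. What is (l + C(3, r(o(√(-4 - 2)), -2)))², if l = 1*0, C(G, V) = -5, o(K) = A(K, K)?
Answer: 25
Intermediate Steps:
o(K) = -2
r(E, u) = 5*u
l = 0
(l + C(3, r(o(√(-4 - 2)), -2)))² = (0 - 5)² = (-5)² = 25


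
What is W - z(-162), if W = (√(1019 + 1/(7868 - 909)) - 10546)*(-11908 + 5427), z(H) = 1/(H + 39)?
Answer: 8406880999/123 - 6481*√49347813898/6959 ≈ 6.8142e+7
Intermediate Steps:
z(H) = 1/(39 + H)
W = 68348626 - 6481*√49347813898/6959 (W = (√(1019 + 1/6959) - 10546)*(-6481) = (√(7091222/6959) - 10546)*(-6481) = (√49347813898/6959 - 10546)*(-6481) = (-10546 + √49347813898/6959)*(-6481) = 68348626 - 6481*√49347813898/6959 ≈ 6.8142e+7)
W - z(-162) = (68348626 - 6481*√49347813898/6959) - 1/(39 - 162) = (68348626 - 6481*√49347813898/6959) - 1/(-123) = (68348626 - 6481*√49347813898/6959) - 1*(-1/123) = (68348626 - 6481*√49347813898/6959) + 1/123 = 8406880999/123 - 6481*√49347813898/6959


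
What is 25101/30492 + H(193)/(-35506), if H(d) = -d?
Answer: 49840059/60147164 ≈ 0.82864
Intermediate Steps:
25101/30492 + H(193)/(-35506) = 25101/30492 - 1*193/(-35506) = 25101*(1/30492) - 193*(-1/35506) = 2789/3388 + 193/35506 = 49840059/60147164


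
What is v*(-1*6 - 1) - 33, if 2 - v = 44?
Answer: 261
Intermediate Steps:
v = -42 (v = 2 - 1*44 = 2 - 44 = -42)
v*(-1*6 - 1) - 33 = -42*(-1*6 - 1) - 33 = -42*(-6 - 1) - 33 = -42*(-7) - 33 = 294 - 33 = 261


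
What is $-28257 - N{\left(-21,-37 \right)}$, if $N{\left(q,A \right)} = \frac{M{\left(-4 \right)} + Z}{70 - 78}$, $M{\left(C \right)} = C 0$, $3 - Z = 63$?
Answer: $- \frac{56529}{2} \approx -28265.0$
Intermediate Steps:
$Z = -60$ ($Z = 3 - 63 = -60$)
$M{\left(C \right)} = 0$
$N{\left(q,A \right)} = \frac{15}{2}$ ($N{\left(q,A \right)} = \frac{0 - 60}{70 - 78} = - \frac{60}{-8} = \left(-60\right) \left(- \frac{1}{8}\right) = \frac{15}{2}$)
$-28257 - N{\left(-21,-37 \right)} = -28257 - \frac{15}{2} = - \frac{56529}{2}$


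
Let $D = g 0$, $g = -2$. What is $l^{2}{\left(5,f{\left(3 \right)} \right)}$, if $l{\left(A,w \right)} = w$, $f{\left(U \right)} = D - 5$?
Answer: $25$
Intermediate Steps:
$D = 0$ ($D = \left(-2\right) 0 = 0$)
$f{\left(U \right)} = -5$ ($f{\left(U \right)} = 0 - 5 = -5$)
$l^{2}{\left(5,f{\left(3 \right)} \right)} = \left(-5\right)^{2} = 25$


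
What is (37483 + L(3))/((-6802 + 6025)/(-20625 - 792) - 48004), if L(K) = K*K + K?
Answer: -267676805/342700297 ≈ -0.78108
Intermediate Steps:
L(K) = K + K**2 (L(K) = K**2 + K = K + K**2)
(37483 + L(3))/((-6802 + 6025)/(-20625 - 792) - 48004) = (37483 + 3*(1 + 3))/((-6802 + 6025)/(-20625 - 792) - 48004) = (37483 + 3*4)/(-777/(-21417) - 48004) = (37483 + 12)/(-777*(-1/21417) - 48004) = 37495/(259/7139 - 48004) = 37495/(-342700297/7139) = 37495*(-7139/342700297) = -267676805/342700297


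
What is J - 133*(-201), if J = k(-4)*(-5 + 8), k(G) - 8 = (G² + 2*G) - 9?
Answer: 26754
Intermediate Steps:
k(G) = -1 + G² + 2*G (k(G) = 8 + ((G² + 2*G) - 9) = 8 + (-9 + G² + 2*G) = -1 + G² + 2*G)
J = 21 (J = (-1 + (-4)² + 2*(-4))*(-5 + 8) = (-1 + 16 - 8)*3 = 7*3 = 21)
J - 133*(-201) = 21 - 133*(-201) = 21 - 1*(-26733) = 21 + 26733 = 26754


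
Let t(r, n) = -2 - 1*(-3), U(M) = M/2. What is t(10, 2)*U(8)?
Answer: 4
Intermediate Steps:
U(M) = M/2 (U(M) = M*(½) = M/2)
t(r, n) = 1 (t(r, n) = -2 + 3 = 1)
t(10, 2)*U(8) = 1*((½)*8) = 1*4 = 4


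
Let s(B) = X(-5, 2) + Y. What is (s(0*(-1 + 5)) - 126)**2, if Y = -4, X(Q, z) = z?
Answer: 16384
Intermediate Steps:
s(B) = -2 (s(B) = 2 - 4 = -2)
(s(0*(-1 + 5)) - 126)**2 = (-2 - 126)**2 = (-128)**2 = 16384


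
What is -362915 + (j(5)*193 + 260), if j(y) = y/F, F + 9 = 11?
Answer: -724345/2 ≈ -3.6217e+5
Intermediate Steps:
F = 2 (F = -9 + 11 = 2)
j(y) = y/2
-362915 + (j(5)*193 + 260) = -362915 + (((½)*5)*193 + 260) = -362915 + ((5/2)*193 + 260) = -362915 + (965/2 + 260) = -362915 + 1485/2 = -724345/2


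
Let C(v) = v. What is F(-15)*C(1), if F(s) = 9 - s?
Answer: 24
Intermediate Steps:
F(-15)*C(1) = (9 - 1*(-15))*1 = (9 + 15)*1 = 24*1 = 24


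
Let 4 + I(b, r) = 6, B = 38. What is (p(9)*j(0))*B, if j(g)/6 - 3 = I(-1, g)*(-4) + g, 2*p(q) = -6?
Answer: 3420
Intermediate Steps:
I(b, r) = 2 (I(b, r) = -4 + 6 = 2)
p(q) = -3 (p(q) = (½)*(-6) = -3)
j(g) = -30 + 6*g (j(g) = 18 + 6*(2*(-4) + g) = 18 + 6*(-8 + g) = 18 + (-48 + 6*g) = -30 + 6*g)
(p(9)*j(0))*B = -3*(-30 + 6*0)*38 = -3*(-30 + 0)*38 = -3*(-30)*38 = 90*38 = 3420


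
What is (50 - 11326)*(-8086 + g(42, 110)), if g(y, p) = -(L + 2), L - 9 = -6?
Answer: 91234116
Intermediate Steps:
L = 3 (L = 9 - 6 = 3)
g(y, p) = -5 (g(y, p) = -(3 + 2) = -1*5 = -5)
(50 - 11326)*(-8086 + g(42, 110)) = (50 - 11326)*(-8086 - 5) = -11276*(-8091) = 91234116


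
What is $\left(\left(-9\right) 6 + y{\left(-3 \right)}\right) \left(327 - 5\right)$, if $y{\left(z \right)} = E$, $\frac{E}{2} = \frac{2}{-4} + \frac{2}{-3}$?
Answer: $- \frac{54418}{3} \approx -18139.0$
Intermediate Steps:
$E = - \frac{7}{3}$ ($E = 2 \left(\frac{2}{-4} + \frac{2}{-3}\right) = 2 \left(2 \left(- \frac{1}{4}\right) + 2 \left(- \frac{1}{3}\right)\right) = 2 \left(- \frac{1}{2} - \frac{2}{3}\right) = 2 \left(- \frac{7}{6}\right) = - \frac{7}{3} \approx -2.3333$)
$y{\left(z \right)} = - \frac{7}{3}$
$\left(\left(-9\right) 6 + y{\left(-3 \right)}\right) \left(327 - 5\right) = \left(\left(-9\right) 6 - \frac{7}{3}\right) \left(327 - 5\right) = \left(-54 - \frac{7}{3}\right) 322 = \left(- \frac{169}{3}\right) 322 = - \frac{54418}{3}$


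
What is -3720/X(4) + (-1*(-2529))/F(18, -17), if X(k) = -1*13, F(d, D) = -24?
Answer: 18801/104 ≈ 180.78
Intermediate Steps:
X(k) = -13
-3720/X(4) + (-1*(-2529))/F(18, -17) = -3720/(-13) - 1*(-2529)/(-24) = -3720*(-1/13) + 2529*(-1/24) = 3720/13 - 843/8 = 18801/104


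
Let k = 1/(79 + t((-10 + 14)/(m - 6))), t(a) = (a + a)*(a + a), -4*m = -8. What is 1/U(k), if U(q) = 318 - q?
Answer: 83/26393 ≈ 0.0031448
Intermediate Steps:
m = 2 (m = -1/4*(-8) = 2)
t(a) = 4*a**2 (t(a) = (2*a)*(2*a) = 4*a**2)
k = 1/83 (k = 1/(79 + 4*((-10 + 14)/(2 - 6))**2) = 1/(79 + 4*(4/(-4))**2) = 1/(79 + 4*(4*(-1/4))**2) = 1/(79 + 4*(-1)**2) = 1/(79 + 4*1) = 1/(79 + 4) = 1/83 ≈ 0.012048)
1/U(k) = 1/(318 - 1*1/83) = 1/(318 - 1/83) = 1/(26393/83) = 83/26393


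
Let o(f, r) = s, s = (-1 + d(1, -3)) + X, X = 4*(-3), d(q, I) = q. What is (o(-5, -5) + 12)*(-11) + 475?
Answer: 475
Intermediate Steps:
X = -12
s = -12 (s = (-1 + 1) - 12 = 0 - 12 = -12)
o(f, r) = -12
(o(-5, -5) + 12)*(-11) + 475 = (-12 + 12)*(-11) + 475 = 0*(-11) + 475 = 0 + 475 = 475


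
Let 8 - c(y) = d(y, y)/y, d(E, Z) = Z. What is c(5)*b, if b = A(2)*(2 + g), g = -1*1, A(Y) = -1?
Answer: -7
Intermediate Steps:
g = -1
b = -1 (b = -(2 - 1) = -1*1 = -1)
c(y) = 7 (c(y) = 8 - y/y = 8 - 1*1 = 8 - 1 = 7)
c(5)*b = 7*(-1) = -7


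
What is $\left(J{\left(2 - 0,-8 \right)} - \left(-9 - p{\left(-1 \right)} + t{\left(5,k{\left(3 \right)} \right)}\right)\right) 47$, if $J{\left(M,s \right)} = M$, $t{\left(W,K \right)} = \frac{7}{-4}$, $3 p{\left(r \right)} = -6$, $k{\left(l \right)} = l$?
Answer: $\frac{2021}{4} \approx 505.25$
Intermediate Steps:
$p{\left(r \right)} = -2$ ($p{\left(r \right)} = \frac{1}{3} \left(-6\right) = -2$)
$t{\left(W,K \right)} = - \frac{7}{4}$ ($t{\left(W,K \right)} = 7 \left(- \frac{1}{4}\right) = - \frac{7}{4}$)
$\left(J{\left(2 - 0,-8 \right)} - \left(-9 - p{\left(-1 \right)} + t{\left(5,k{\left(3 \right)} \right)}\right)\right) 47 = \left(\left(2 - 0\right) + \left(\left(9 - - \frac{7}{4}\right) - 2\right)\right) 47 = \left(\left(2 + 0\right) + \left(\left(9 + \frac{7}{4}\right) - 2\right)\right) 47 = \left(2 + \left(\frac{43}{4} - 2\right)\right) 47 = \left(2 + \frac{35}{4}\right) 47 = \frac{43}{4} \cdot 47 = \frac{2021}{4}$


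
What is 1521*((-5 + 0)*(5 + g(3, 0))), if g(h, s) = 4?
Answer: -68445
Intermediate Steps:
1521*((-5 + 0)*(5 + g(3, 0))) = 1521*((-5 + 0)*(5 + 4)) = 1521*(-5*9) = 1521*(-45) = -68445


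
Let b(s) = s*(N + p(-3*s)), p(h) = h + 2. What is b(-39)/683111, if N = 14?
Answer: -399/52547 ≈ -0.0075932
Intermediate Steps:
p(h) = 2 + h
b(s) = s*(16 - 3*s) (b(s) = s*(14 + (2 - 3*s)) = s*(16 - 3*s))
b(-39)/683111 = -39*(16 - 3*(-39))/683111 = -39*(16 + 117)*(1/683111) = -39*133*(1/683111) = -5187*1/683111 = -399/52547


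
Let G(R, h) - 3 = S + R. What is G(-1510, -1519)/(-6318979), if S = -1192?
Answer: 2699/6318979 ≈ 0.00042713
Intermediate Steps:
G(R, h) = -1189 + R (G(R, h) = 3 + (-1192 + R) = -1189 + R)
G(-1510, -1519)/(-6318979) = (-1189 - 1510)/(-6318979) = -2699*(-1/6318979) = 2699/6318979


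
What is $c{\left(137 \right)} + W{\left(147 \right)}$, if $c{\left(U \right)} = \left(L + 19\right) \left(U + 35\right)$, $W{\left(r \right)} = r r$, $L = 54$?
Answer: $34165$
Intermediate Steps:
$W{\left(r \right)} = r^{2}$
$c{\left(U \right)} = 2555 + 73 U$ ($c{\left(U \right)} = \left(54 + 19\right) \left(U + 35\right) = 73 \left(35 + U\right) = 2555 + 73 U$)
$c{\left(137 \right)} + W{\left(147 \right)} = \left(2555 + 73 \cdot 137\right) + 147^{2} = \left(2555 + 10001\right) + 21609 = 12556 + 21609 = 34165$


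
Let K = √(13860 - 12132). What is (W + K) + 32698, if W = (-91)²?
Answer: 40979 + 24*√3 ≈ 41021.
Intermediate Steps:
W = 8281
K = 24*√3 (K = √1728 = 24*√3 ≈ 41.569)
(W + K) + 32698 = (8281 + 24*√3) + 32698 = 40979 + 24*√3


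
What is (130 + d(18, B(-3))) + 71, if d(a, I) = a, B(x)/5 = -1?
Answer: 219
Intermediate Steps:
B(x) = -5 (B(x) = 5*(-1) = -5)
(130 + d(18, B(-3))) + 71 = (130 + 18) + 71 = 148 + 71 = 219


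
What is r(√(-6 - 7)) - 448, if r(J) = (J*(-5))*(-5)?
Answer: -448 + 25*I*√13 ≈ -448.0 + 90.139*I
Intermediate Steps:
r(J) = 25*J (r(J) = -5*J*(-5) = 25*J)
r(√(-6 - 7)) - 448 = 25*√(-6 - 7) - 448 = 25*√(-13) - 448 = 25*(I*√13) - 448 = 25*I*√13 - 448 = -448 + 25*I*√13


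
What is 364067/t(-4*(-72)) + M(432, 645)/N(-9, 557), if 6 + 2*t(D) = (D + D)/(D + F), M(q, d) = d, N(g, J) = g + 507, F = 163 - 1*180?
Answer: -16377805187/87150 ≈ -1.8793e+5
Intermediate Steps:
F = -17 (F = 163 - 180 = -17)
N(g, J) = 507 + g
t(D) = -3 + D/(-17 + D) (t(D) = -3 + ((D + D)/(D - 17))/2 = -3 + ((2*D)/(-17 + D))/2 = -3 + (2*D/(-17 + D))/2 = -3 + D/(-17 + D))
364067/t(-4*(-72)) + M(432, 645)/N(-9, 557) = 364067/(((51 - (-8)*(-72))/(-17 - 4*(-72)))) + 645/(507 - 9) = 364067/(((51 - 2*288)/(-17 + 288))) + 645/498 = 364067/(((51 - 576)/271)) + 645*(1/498) = 364067/(((1/271)*(-525))) + 215/166 = 364067/(-525/271) + 215/166 = 364067*(-271/525) + 215/166 = -98662157/525 + 215/166 = -16377805187/87150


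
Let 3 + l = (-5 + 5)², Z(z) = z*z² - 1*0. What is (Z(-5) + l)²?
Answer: 16384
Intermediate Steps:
Z(z) = z³ (Z(z) = z³ + 0 = z³)
l = -3 (l = -3 + (-5 + 5)² = -3 + 0² = -3 + 0 = -3)
(Z(-5) + l)² = ((-5)³ - 3)² = (-125 - 3)² = (-128)² = 16384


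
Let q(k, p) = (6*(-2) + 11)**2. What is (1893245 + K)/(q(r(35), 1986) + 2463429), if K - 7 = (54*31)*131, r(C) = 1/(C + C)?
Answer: 1056273/1231715 ≈ 0.85756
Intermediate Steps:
r(C) = 1/(2*C)
K = 219301 (K = 7 + (54*31)*131 = 7 + 1674*131 = 7 + 219294 = 219301)
q(k, p) = 1 (q(k, p) = (-12 + 11)**2 = (-1)**2 = 1)
(1893245 + K)/(q(r(35), 1986) + 2463429) = (1893245 + 219301)/(1 + 2463429) = 2112546/2463430 = 2112546*(1/2463430) = 1056273/1231715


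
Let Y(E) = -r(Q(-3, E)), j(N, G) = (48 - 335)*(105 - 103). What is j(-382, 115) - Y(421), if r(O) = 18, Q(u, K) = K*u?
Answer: -556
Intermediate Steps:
j(N, G) = -574 (j(N, G) = -287*2 = -574)
Y(E) = -18 (Y(E) = -1*18 = -18)
j(-382, 115) - Y(421) = -574 - 1*(-18) = -574 + 18 = -556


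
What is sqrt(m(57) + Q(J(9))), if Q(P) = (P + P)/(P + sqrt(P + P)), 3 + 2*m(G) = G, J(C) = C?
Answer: sqrt(87 + 27*sqrt(2))/sqrt(3 + sqrt(2)) ≈ 5.3253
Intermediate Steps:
m(G) = -3/2 + G/2
Q(P) = 2*P/(P + sqrt(2)*sqrt(P)) (Q(P) = (2*P)/(P + sqrt(2*P)) = (2*P)/(P + sqrt(2)*sqrt(P)) = 2*P/(P + sqrt(2)*sqrt(P)))
sqrt(m(57) + Q(J(9))) = sqrt((-3/2 + (1/2)*57) + 2*9/(9 + sqrt(2)*sqrt(9))) = sqrt((-3/2 + 57/2) + 2*9/(9 + sqrt(2)*3)) = sqrt(27 + 2*9/(9 + 3*sqrt(2))) = sqrt(27 + 18/(9 + 3*sqrt(2)))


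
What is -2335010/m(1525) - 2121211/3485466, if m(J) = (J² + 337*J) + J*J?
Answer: -1273001599439/1200202789770 ≈ -1.0607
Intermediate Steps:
m(J) = 2*J² + 337*J (m(J) = (J² + 337*J) + J² = 2*J² + 337*J)
-2335010/m(1525) - 2121211/3485466 = -2335010*1/(1525*(337 + 2*1525)) - 2121211/3485466 = -2335010*1/(1525*(337 + 3050)) - 2121211*1/3485466 = -2335010/(1525*3387) - 2121211/3485466 = -2335010/5165175 - 2121211/3485466 = -2335010*1/5165175 - 2121211/3485466 = -467002/1033035 - 2121211/3485466 = -1273001599439/1200202789770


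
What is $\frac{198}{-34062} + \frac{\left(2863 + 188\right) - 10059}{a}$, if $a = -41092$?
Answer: $\frac{9607095}{58319821} \approx 0.16473$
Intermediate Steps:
$\frac{198}{-34062} + \frac{\left(2863 + 188\right) - 10059}{a} = \frac{198}{-34062} + \frac{\left(2863 + 188\right) - 10059}{-41092} = 198 \left(- \frac{1}{34062}\right) + \left(3051 - 10059\right) \left(- \frac{1}{41092}\right) = - \frac{33}{5677} - - \frac{1752}{10273} = - \frac{33}{5677} + \frac{1752}{10273} = \frac{9607095}{58319821}$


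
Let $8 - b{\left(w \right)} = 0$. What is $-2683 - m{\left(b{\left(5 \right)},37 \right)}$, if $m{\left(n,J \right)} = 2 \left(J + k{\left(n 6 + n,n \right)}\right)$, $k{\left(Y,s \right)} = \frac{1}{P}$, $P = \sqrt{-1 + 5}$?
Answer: $-2758$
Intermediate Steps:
$P = 2$ ($P = \sqrt{4} = 2$)
$b{\left(w \right)} = 8$ ($b{\left(w \right)} = 8 - 0 = 8 + 0 = 8$)
$k{\left(Y,s \right)} = \frac{1}{2}$
$m{\left(n,J \right)} = 1 + 2 J$ ($m{\left(n,J \right)} = 2 \left(J + \frac{1}{2}\right) = 2 \left(\frac{1}{2} + J\right) = 1 + 2 J$)
$-2683 - m{\left(b{\left(5 \right)},37 \right)} = -2683 - \left(1 + 2 \cdot 37\right) = -2683 - \left(1 + 74\right) = -2683 - 75 = -2758$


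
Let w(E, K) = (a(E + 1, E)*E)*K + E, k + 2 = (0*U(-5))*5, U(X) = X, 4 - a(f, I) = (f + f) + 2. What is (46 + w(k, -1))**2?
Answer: 2704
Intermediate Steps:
a(f, I) = 2 - 2*f (a(f, I) = 4 - ((f + f) + 2) = 4 - (2*f + 2) = 4 - (2 + 2*f) = 4 + (-2 - 2*f) = 2 - 2*f)
k = -2 (k = -2 + (0*(-5))*5 = -2 + 0*5 = -2 + 0 = -2)
w(E, K) = E - 2*K*E**2 (w(E, K) = ((2 - 2*(E + 1))*E)*K + E = ((2 - 2*(1 + E))*E)*K + E = ((2 + (-2 - 2*E))*E)*K + E = ((-2*E)*E)*K + E = (-2*E**2)*K + E = -2*K*E**2 + E = E - 2*K*E**2)
(46 + w(k, -1))**2 = (46 - 2*(1 - 2*(-2)*(-1)))**2 = (46 - 2*(1 - 4))**2 = (46 - 2*(-3))**2 = (46 + 6)**2 = 52**2 = 2704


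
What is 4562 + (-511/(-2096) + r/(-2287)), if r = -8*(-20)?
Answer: 21869017521/4793552 ≈ 4562.2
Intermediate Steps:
r = 160
4562 + (-511/(-2096) + r/(-2287)) = 4562 + (-511/(-2096) + 160/(-2287)) = 4562 + (-511*(-1/2096) + 160*(-1/2287)) = 4562 + (511/2096 - 160/2287) = 4562 + 833297/4793552 = 21869017521/4793552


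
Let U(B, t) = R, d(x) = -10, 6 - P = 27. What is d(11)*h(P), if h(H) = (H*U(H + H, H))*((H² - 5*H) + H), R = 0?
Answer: 0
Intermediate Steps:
P = -21 (P = 6 - 1*27 = 6 - 27 = -21)
U(B, t) = 0
h(H) = 0 (h(H) = (H*0)*((H² - 5*H) + H) = 0*(H² - 4*H) = 0)
d(11)*h(P) = -10*0 = 0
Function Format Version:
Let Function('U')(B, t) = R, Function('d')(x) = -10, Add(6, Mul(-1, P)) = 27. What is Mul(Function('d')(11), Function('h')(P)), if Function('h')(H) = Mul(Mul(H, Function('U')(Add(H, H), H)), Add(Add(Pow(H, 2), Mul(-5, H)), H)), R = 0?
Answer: 0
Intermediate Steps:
P = -21 (P = Add(6, Mul(-1, 27)) = Add(6, -27) = -21)
Function('U')(B, t) = 0
Function('h')(H) = 0 (Function('h')(H) = Mul(Mul(H, 0), Add(Add(Pow(H, 2), Mul(-5, H)), H)) = Mul(0, Add(Pow(H, 2), Mul(-4, H))) = 0)
Mul(Function('d')(11), Function('h')(P)) = Mul(-10, 0) = 0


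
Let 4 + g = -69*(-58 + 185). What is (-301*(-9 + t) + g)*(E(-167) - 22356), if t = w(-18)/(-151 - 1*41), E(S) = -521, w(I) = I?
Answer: 4455501643/32 ≈ 1.3923e+8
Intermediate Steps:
g = -8767 (g = -4 - 69*(-58 + 185) = -4 - 69*127 = -4 - 8763 = -8767)
t = 3/32 (t = -18/(-151 - 1*41) = -18/(-151 - 41) = -18/(-192) = -18*(-1/192) = 3/32 ≈ 0.093750)
(-301*(-9 + t) + g)*(E(-167) - 22356) = (-301*(-9 + 3/32) - 8767)*(-521 - 22356) = (-301*(-285/32) - 8767)*(-22877) = (85785/32 - 8767)*(-22877) = -194759/32*(-22877) = 4455501643/32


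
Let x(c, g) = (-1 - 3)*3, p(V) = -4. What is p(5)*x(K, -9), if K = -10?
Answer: 48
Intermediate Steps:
x(c, g) = -12 (x(c, g) = -4*3 = -12)
p(5)*x(K, -9) = -4*(-12) = 48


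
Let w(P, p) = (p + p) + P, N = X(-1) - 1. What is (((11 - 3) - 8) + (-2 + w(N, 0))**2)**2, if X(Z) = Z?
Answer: 256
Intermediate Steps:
N = -2 (N = -1 - 1 = -2)
w(P, p) = P + 2*p (w(P, p) = 2*p + P = P + 2*p)
(((11 - 3) - 8) + (-2 + w(N, 0))**2)**2 = (((11 - 3) - 8) + (-2 + (-2 + 2*0))**2)**2 = ((8 - 8) + (-2 + (-2 + 0))**2)**2 = (0 + (-2 - 2)**2)**2 = (0 + (-4)**2)**2 = (0 + 16)**2 = 16**2 = 256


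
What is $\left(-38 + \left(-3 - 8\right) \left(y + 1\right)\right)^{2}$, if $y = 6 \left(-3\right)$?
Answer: $22201$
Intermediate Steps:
$y = -18$
$\left(-38 + \left(-3 - 8\right) \left(y + 1\right)\right)^{2} = \left(-38 + \left(-3 - 8\right) \left(-18 + 1\right)\right)^{2} = \left(-38 - -187\right)^{2} = \left(-38 + 187\right)^{2} = 149^{2} = 22201$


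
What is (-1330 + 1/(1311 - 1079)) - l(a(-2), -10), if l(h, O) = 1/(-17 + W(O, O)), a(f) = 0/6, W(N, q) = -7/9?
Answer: -6170919/4640 ≈ -1329.9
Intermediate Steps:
W(N, q) = -7/9 (W(N, q) = -7*1/9 = -7/9)
a(f) = 0 (a(f) = 0*(1/6) = 0)
l(h, O) = -9/160 (l(h, O) = 1/(-17 - 7/9) = 1/(-160/9) = -9/160)
(-1330 + 1/(1311 - 1079)) - l(a(-2), -10) = (-1330 + 1/(1311 - 1079)) - 1*(-9/160) = (-1330 + 1/232) + 9/160 = -308559/232 + 9/160 = -6170919/4640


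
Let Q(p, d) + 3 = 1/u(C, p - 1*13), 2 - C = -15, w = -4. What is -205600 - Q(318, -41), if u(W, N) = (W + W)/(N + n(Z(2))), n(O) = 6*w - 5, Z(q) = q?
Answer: -3495287/17 ≈ -2.0561e+5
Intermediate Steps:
C = 17 (C = 2 - 1*(-15) = 2 + 15 = 17)
n(O) = -29 (n(O) = 6*(-4) - 5 = -24 - 5 = -29)
u(W, N) = 2*W/(-29 + N) (u(W, N) = (W + W)/(N - 29) = (2*W)/(-29 + N) = 2*W/(-29 + N))
Q(p, d) = -72/17 + p/34 (Q(p, d) = -3 + 1/(2*17/(-29 + (p - 1*13))) = -3 + 1/(2*17/(-29 + (p - 13))) = -3 + 1/(2*17/(-29 + (-13 + p))) = -3 + 1/(2*17/(-42 + p)) = -3 + 1/(34/(-42 + p)) = -3 + (-21/17 + p/34) = -72/17 + p/34)
-205600 - Q(318, -41) = -205600 - (-72/17 + (1/34)*318) = -205600 - (-72/17 + 159/17) = -205600 - 1*87/17 = -205600 - 87/17 = -3495287/17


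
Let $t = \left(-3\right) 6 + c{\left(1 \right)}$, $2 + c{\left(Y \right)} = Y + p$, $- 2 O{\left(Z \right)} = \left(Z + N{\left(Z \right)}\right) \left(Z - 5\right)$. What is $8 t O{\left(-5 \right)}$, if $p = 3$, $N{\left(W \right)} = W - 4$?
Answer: $8960$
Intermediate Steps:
$N{\left(W \right)} = -4 + W$
$O{\left(Z \right)} = - \frac{\left(-5 + Z\right) \left(-4 + 2 Z\right)}{2}$ ($O{\left(Z \right)} = - \frac{\left(Z + \left(-4 + Z\right)\right) \left(Z - 5\right)}{2} = - \frac{\left(-4 + 2 Z\right) \left(-5 + Z\right)}{2} = - \frac{\left(-5 + Z\right) \left(-4 + 2 Z\right)}{2}$)
$c{\left(Y \right)} = 1 + Y$ ($c{\left(Y \right)} = -2 + \left(Y + 3\right) = -2 + \left(3 + Y\right) = 1 + Y$)
$t = -16$ ($t = \left(-3\right) 6 + \left(1 + 1\right) = -18 + 2 = -16$)
$8 t O{\left(-5 \right)} = 8 \left(-16\right) \left(-10 - \left(-5\right)^{2} + 7 \left(-5\right)\right) = - 128 \left(-10 - 25 - 35\right) = \left(-128\right) \left(-70\right) = 8960$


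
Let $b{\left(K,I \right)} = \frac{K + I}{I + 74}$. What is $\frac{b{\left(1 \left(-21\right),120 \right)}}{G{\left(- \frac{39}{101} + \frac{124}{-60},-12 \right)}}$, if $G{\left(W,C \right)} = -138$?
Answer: $- \frac{33}{8924} \approx -0.0036979$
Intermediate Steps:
$b{\left(K,I \right)} = \frac{I + K}{74 + I}$
$\frac{b{\left(1 \left(-21\right),120 \right)}}{G{\left(- \frac{39}{101} + \frac{124}{-60},-12 \right)}} = \frac{\frac{1}{74 + 120} \left(120 + 1 \left(-21\right)\right)}{-138} = \frac{120 - 21}{194} \left(- \frac{1}{138}\right) = \frac{1}{194} \cdot 99 \left(- \frac{1}{138}\right) = \frac{99}{194} \left(- \frac{1}{138}\right) = - \frac{33}{8924}$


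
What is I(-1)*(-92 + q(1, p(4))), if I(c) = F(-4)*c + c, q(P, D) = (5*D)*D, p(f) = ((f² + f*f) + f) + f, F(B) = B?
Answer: 23724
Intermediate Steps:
p(f) = 2*f + 2*f² (p(f) = ((f² + f²) + f) + f = (2*f² + f) + f = (f + 2*f²) + f = 2*f + 2*f²)
q(P, D) = 5*D²
I(c) = -3*c (I(c) = -4*c + c = -3*c)
I(-1)*(-92 + q(1, p(4))) = (-3*(-1))*(-92 + 5*(2*4*(1 + 4))²) = 3*(-92 + 5*(2*4*5)²) = 3*(-92 + 5*40²) = 3*(-92 + 5*1600) = 3*(-92 + 8000) = 3*7908 = 23724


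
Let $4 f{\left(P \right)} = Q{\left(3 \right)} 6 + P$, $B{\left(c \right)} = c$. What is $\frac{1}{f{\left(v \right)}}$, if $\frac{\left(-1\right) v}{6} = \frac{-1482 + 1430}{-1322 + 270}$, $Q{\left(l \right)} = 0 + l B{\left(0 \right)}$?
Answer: $- \frac{526}{39} \approx -13.487$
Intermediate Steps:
$Q{\left(l \right)} = 0$ ($Q{\left(l \right)} = 0 + l 0 = 0 + 0 = 0$)
$v = - \frac{78}{263}$ ($v = - 6 \frac{-1482 + 1430}{-1322 + 270} = - 6 \left(- \frac{52}{-1052}\right) = - 6 \left(\left(-52\right) \left(- \frac{1}{1052}\right)\right) = \left(-6\right) \frac{13}{263} = - \frac{78}{263} \approx -0.29658$)
$f{\left(P \right)} = \frac{P}{4}$ ($f{\left(P \right)} = \frac{0 \cdot 6 + P}{4} = \frac{0 + P}{4} = \frac{P}{4}$)
$\frac{1}{f{\left(v \right)}} = \frac{1}{\frac{1}{4} \left(- \frac{78}{263}\right)} = \frac{1}{- \frac{39}{526}} = - \frac{526}{39}$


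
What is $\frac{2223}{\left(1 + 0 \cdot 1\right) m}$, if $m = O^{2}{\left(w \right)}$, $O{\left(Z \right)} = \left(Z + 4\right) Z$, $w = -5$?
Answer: $\frac{2223}{25} \approx 88.92$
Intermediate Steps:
$O{\left(Z \right)} = Z \left(4 + Z\right)$ ($O{\left(Z \right)} = \left(4 + Z\right) Z = Z \left(4 + Z\right)$)
$m = 25$ ($m = \left(- 5 \left(4 - 5\right)\right)^{2} = \left(\left(-5\right) \left(-1\right)\right)^{2} = 5^{2} = 25$)
$\frac{2223}{\left(1 + 0 \cdot 1\right) m} = \frac{2223}{\left(1 + 0 \cdot 1\right) 25} = \frac{2223}{\left(1 + 0\right) 25} = \frac{2223}{1 \cdot 25} = \frac{2223}{25}$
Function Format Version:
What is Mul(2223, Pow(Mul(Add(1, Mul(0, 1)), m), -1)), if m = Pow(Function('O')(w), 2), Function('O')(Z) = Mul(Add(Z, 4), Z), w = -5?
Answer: Rational(2223, 25) ≈ 88.920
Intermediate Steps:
Function('O')(Z) = Mul(Z, Add(4, Z)) (Function('O')(Z) = Mul(Add(4, Z), Z) = Mul(Z, Add(4, Z)))
m = 25 (m = Pow(Mul(-5, Add(4, -5)), 2) = Pow(Mul(-5, -1), 2) = Pow(5, 2) = 25)
Mul(2223, Pow(Mul(Add(1, Mul(0, 1)), m), -1)) = Mul(2223, Pow(Mul(Add(1, Mul(0, 1)), 25), -1)) = Mul(2223, Pow(Mul(Add(1, 0), 25), -1)) = Mul(2223, Pow(Mul(1, 25), -1)) = Mul(2223, Pow(25, -1)) = Mul(2223, Rational(1, 25)) = Rational(2223, 25)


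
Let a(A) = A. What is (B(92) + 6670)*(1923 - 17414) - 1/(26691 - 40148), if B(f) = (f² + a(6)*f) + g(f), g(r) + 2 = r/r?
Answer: -3269732540094/13457 ≈ -2.4298e+8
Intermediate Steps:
g(r) = -1 (g(r) = -2 + r/r = -2 + 1 = -1)
B(f) = -1 + f² + 6*f (B(f) = (f² + 6*f) - 1 = -1 + f² + 6*f)
(B(92) + 6670)*(1923 - 17414) - 1/(26691 - 40148) = ((-1 + 92² + 6*92) + 6670)*(1923 - 17414) - 1/(26691 - 40148) = ((-1 + 8464 + 552) + 6670)*(-15491) - 1/(-13457) = (9015 + 6670)*(-15491) - 1*(-1/13457) = 15685*(-15491) + 1/13457 = -242976335 + 1/13457 = -3269732540094/13457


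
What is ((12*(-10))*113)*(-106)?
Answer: 1437360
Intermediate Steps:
((12*(-10))*113)*(-106) = -120*113*(-106) = -13560*(-106) = 1437360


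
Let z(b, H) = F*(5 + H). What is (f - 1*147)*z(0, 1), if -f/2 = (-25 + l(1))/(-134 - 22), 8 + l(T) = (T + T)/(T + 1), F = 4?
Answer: -45992/13 ≈ -3537.8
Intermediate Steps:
z(b, H) = 20 + 4*H (z(b, H) = 4*(5 + H) = 20 + 4*H)
l(T) = -8 + 2*T/(1 + T) (l(T) = -8 + (T + T)/(T + 1) = -8 + (2*T)/(1 + T) = -8 + 2*T/(1 + T))
f = -16/39 (f = -2*(-25 + 2*(-4 - 3*1)/(1 + 1))/(-134 - 22) = -2*(-25 + 2*(-4 - 3)/2)/(-156) = -2*(-25 + 2*(½)*(-7))*(-1)/156 = -2*(-25 - 7)*(-1)/156 = -(-64)*(-1)/156 = -2*8/39 = -16/39 ≈ -0.41026)
(f - 1*147)*z(0, 1) = (-16/39 - 1*147)*(20 + 4*1) = (-16/39 - 147)*(20 + 4) = -5749/39*24 = -45992/13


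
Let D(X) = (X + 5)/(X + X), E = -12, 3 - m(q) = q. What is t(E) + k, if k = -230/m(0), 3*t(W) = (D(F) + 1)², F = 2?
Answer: -3559/48 ≈ -74.146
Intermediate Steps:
m(q) = 3 - q
D(X) = (5 + X)/(2*X) (D(X) = (5 + X)/((2*X)) = (5 + X)*(1/(2*X)) = (5 + X)/(2*X))
t(W) = 121/48 (t(W) = ((½)*(5 + 2)/2 + 1)²/3 = ((½)*(½)*7 + 1)²/3 = (7/4 + 1)²/3 = (11/4)²/3 = (⅓)*(121/16) = 121/48)
k = -230/3 (k = -230/(3 - 1*0) = -230/(3 + 0) = -230/3 ≈ -76.667)
t(E) + k = 121/48 - 230/3 = -3559/48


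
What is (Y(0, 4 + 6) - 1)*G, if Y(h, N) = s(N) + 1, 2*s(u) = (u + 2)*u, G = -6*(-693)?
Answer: 249480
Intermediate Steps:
G = 4158
s(u) = u*(2 + u)/2 (s(u) = ((u + 2)*u)/2 = ((2 + u)*u)/2 = (u*(2 + u))/2 = u*(2 + u)/2)
Y(h, N) = 1 + N*(2 + N)/2 (Y(h, N) = N*(2 + N)/2 + 1 = 1 + N*(2 + N)/2)
(Y(0, 4 + 6) - 1)*G = ((1 + (4 + 6)*(2 + (4 + 6))/2) - 1)*4158 = ((1 + (1/2)*10*(2 + 10)) - 1)*4158 = ((1 + (1/2)*10*12) - 1)*4158 = ((1 + 60) - 1)*4158 = (61 - 1)*4158 = 60*4158 = 249480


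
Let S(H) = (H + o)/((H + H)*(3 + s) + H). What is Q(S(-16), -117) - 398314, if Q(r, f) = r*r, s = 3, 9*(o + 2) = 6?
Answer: -57357215/144 ≈ -3.9831e+5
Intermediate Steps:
o = -4/3 (o = -2 + (1/9)*6 = -2 + 2/3 = -4/3 ≈ -1.3333)
S(H) = (-4/3 + H)/(13*H) (S(H) = (H - 4/3)/((H + H)*(3 + 3) + H) = (-4/3 + H)/((2*H)*6 + H) = (-4/3 + H)/(12*H + H) = (-4/3 + H)/((13*H)) = (-4/3 + H)*(1/(13*H)) = (-4/3 + H)/(13*H))
Q(r, f) = r**2
Q(S(-16), -117) - 398314 = ((1/39)*(-4 + 3*(-16))/(-16))**2 - 398314 = ((1/39)*(-1/16)*(-4 - 48))**2 - 398314 = ((1/39)*(-1/16)*(-52))**2 - 398314 = (1/12)**2 - 398314 = 1/144 - 398314 = -57357215/144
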